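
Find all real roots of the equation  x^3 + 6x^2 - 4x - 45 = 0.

x = -5 or x = -3.5414 or x = 2.5414

Possible rational roots are divisors of -45. Testing x = -5 gives 0, so (x + 5) is a factor.
Divide: x^3 + 6x^2 - 4x - 45 = (x + 5)(x^2 + x - 9).
Apply the quadratic formula to x^2 + x - 9 = 0: x = (-1 +/- sqrt(37))/2, i.e. x ~= 2.5414 or x ~= -3.5414.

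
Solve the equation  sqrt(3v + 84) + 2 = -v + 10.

Isolate the radical: sqrt(3v + 84) = -v + 8.
Square both sides: 3v + 84 = (-v + 8)^2.
Expand and rearrange: v^2 - 19v - 20 = 0.
Solving gives v = 20 or v = -1.
Check each candidate in the original equation:
  v = 20: sqrt(144) = 12, while -v + 8 = -12 — extraneous.
  v = -1: sqrt(81) = 9, while -v + 8 = 9 — valid.

v = -1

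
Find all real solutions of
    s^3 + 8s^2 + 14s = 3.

Rearrange: s^3 + 8s^2 + 14s - 3 = 0.
Possible rational roots are divisors of -3. Testing s = -3 gives 0, so (s + 3) is a factor.
Divide: s^3 + 8s^2 + 14s - 3 = (s + 3)(s^2 + 5s - 1).
Apply the quadratic formula to s^2 + 5s - 1 = 0: s = (-5 +/- sqrt(29))/2, i.e. s ~= 0.1926 or s ~= -5.1926.

s = -5.1926 or s = -3 or s = 0.1926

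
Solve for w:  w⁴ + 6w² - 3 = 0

w = -0.6813 or w = 0.6813

Let u = w². The equation becomes u² + 6u - 3 = 0.
By the quadratic formula, u = -3 + 2·√(3) or u = -2·√(3) - 3.
w² = -3 + 2·√(3) gives w = ±√(-3 + 2·√(3)) ≈ ±0.6813.
w² = -2·√(3) - 3 < 0 has no real solution.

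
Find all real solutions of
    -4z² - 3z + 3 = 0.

z = -1.3187 or z = 0.5687

Discriminant: (-3)² − 4·(-4)·3 = 57.
Quadratic formula: z = (3 ± √57) / (-8).
So z = -√(57)/8 - 3/8 ≈ -1.3187 or z = -3/8 + √(57)/8 ≈ 0.5687.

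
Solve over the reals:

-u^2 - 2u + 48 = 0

u = -8 or u = 6

Factor: -1(u + 8)(u - 6) = 0.
So u = -8 or u = 6.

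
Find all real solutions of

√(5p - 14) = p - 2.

p = 3 or p = 6

Square both sides: 5p - 14 = (p - 2)².
Expand and rearrange: p² - 9p + 18 = 0.
Solving gives p = 6 or p = 3.
Check each candidate in the original equation:
  p = 6: √(16) = 4, while p - 2 = 4 — valid.
  p = 3: √(1) = 1, while p - 2 = 1 — valid.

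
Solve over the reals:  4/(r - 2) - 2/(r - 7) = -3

r = 0.796 or r = 7.5373

Multiply both sides by (r - 2)(r - 7):
4(r - 7) - 2(r - 2) = -3(r - 2)(r - 7).
Expand and collect terms: -3r^2 + 25r - 18 = 0.
By the quadratic formula, r = (-25 +/- sqrt(409)) / -6, so r ~= 0.796 or r ~= 7.5373.
Neither value makes a denominator zero (r != 2, r != 7), so both are valid.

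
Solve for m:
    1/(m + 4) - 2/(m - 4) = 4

Multiply both sides by (m + 4)(m - 4):
(m - 4) - 2(m + 4) = 4(m + 4)(m - 4).
Expand and collect terms: 4m^2 + m - 52 = 0.
By the quadratic formula, m = (-1 +/- sqrt(833)) / 8, so m ~= 3.4827 or m ~= -3.7327.
Neither value makes a denominator zero (m != -4, m != 4), so both are valid.

m = -3.7327 or m = 3.4827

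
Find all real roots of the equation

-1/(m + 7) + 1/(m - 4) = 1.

m = -7.9226 or m = 4.9226

Multiply both sides by (m + 7)(m - 4):
-(m - 4) + (m + 7) = (m + 7)(m - 4).
Expand and collect terms: m^2 + 3m - 39 = 0.
By the quadratic formula, m = (-3 +/- sqrt(165)) / 2, so m ~= 4.9226 or m ~= -7.9226.
Neither value makes a denominator zero (m != -7, m != 4), so both are valid.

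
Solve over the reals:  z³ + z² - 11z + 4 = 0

z = -4 or z = 0.382 or z = 2.618

Possible rational roots are divisors of 4. Testing z = -4 gives 0, so (z + 4) is a factor.
Divide: z³ + z² - 11z + 4 = (z + 4)(z² - 3z + 1).
Apply the quadratic formula to z² - 3z + 1 = 0: z = (3 ± √5)/2, i.e. z ≈ 2.618 or z ≈ 0.382.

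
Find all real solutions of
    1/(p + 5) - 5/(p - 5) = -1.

p = -5.6811 or p = 9.6811

Multiply both sides by (p + 5)(p - 5):
(p - 5) - 5(p + 5) = -(p + 5)(p - 5).
Expand and collect terms: -p^2 + 4p + 55 = 0.
By the quadratic formula, p = (-4 +/- sqrt(236)) / -2, so p ~= -5.6811 or p ~= 9.6811.
Neither value makes a denominator zero (p != -5, p != 5), so both are valid.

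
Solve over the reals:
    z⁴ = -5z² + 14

z = -1.4142 or z = 1.4142

Let u = z². The equation becomes u² + 5u - 14 = 0.
Factor: (u + 7)(u - 2) = 0, so u = -7 or u = 2.
z² = -7 < 0 has no real solution.
z² = 2 gives z = ±√(2) ≈ ±1.4142.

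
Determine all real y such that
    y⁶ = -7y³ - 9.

Let u = y³. The equation becomes u² + 7u + 9 = 0.
By the quadratic formula, u = -7/2 + √(13)/2 or u = -7/2 - √(13)/2.
y³ = -7/2 + √(13)/2 gives y = -∛(7/2 - √(13)/2) ≈ -1.1928.
y³ = -7/2 - √(13)/2 gives y = -∛(√(13)/2 + 7/2) ≈ -1.7438.

y = -1.7438 or y = -1.1928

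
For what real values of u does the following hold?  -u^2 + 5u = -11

u = -1.6533 or u = 6.6533

Rearrange to standard form: -u^2 + 5u + 11 = 0.
Discriminant: (5)^2 - 4*(-1)*11 = 69.
Quadratic formula: u = (-5 +/- sqrt(69)) / (-2).
So u = 5/2 - sqrt(69)/2 ~= -1.6533 or u = 5/2 + sqrt(69)/2 ~= 6.6533.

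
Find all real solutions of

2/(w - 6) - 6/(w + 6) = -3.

Multiply both sides by (w - 6)(w + 6):
2(w + 6) - 6(w - 6) = -3(w - 6)(w + 6).
Expand and collect terms: -3w^2 + 4w + 60 = 0.
By the quadratic formula, w = (-4 +/- sqrt(736)) / -6, so w ~= -3.8549 or w ~= 5.1882.
Neither value makes a denominator zero (w != 6, w != -6), so both are valid.

w = -3.8549 or w = 5.1882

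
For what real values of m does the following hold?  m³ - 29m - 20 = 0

m = -5 or m = -0.7016 or m = 5.7016

Possible rational roots are divisors of -20. Testing m = -5 gives 0, so (m + 5) is a factor.
Divide: m³ - 29m - 20 = (m + 5)(m² - 5m - 4).
Apply the quadratic formula to m² - 5m - 4 = 0: m = (5 ± √41)/2, i.e. m ≈ 5.7016 or m ≈ -0.7016.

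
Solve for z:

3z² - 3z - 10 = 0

z = -1.393 or z = 2.393

Discriminant: (-3)² − 4·3·(-10) = 129.
Quadratic formula: z = (3 ± √129) / 6.
So z = 1/2 + √(129)/6 ≈ 2.393 or z = 1/2 - √(129)/6 ≈ -1.393.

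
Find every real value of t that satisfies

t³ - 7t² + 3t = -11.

t = -1 or t = 1.7639 or t = 6.2361

Rearrange: t³ - 7t² + 3t + 11 = 0.
Possible rational roots are divisors of 11. Testing t = -1 gives 0, so (t + 1) is a factor.
Divide: t³ - 7t² + 3t + 11 = (t + 1)(t² - 8t + 11).
Apply the quadratic formula to t² - 8t + 11 = 0: t = (8 ± √20)/2, i.e. t ≈ 6.2361 or t ≈ 1.7639.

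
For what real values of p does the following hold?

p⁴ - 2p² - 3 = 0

p = -1.7321 or p = 1.7321

Let u = p². The equation becomes u² - 2u - 3 = 0.
Factor: (u - 3)(u + 1) = 0, so u = 3 or u = -1.
p² = 3 gives p = ±√(3) ≈ ±1.7321.
p² = -1 < 0 has no real solution.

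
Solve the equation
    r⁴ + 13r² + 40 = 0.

Let u = r². The equation becomes u² + 13u + 40 = 0.
Factor: (u + 5)(u + 8) = 0, so u = -5 or u = -8.
r² = -5 < 0 has no real solution.
r² = -8 < 0 has no real solution.

No real solutions.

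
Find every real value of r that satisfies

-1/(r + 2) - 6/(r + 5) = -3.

r = -3.3874 or r = -1.2792

Multiply both sides by (r + 2)(r + 5):
-(r + 5) - 6(r + 2) = -3(r + 2)(r + 5).
Expand and collect terms: -3r^2 - 14r - 13 = 0.
By the quadratic formula, r = (14 +/- sqrt(40)) / -6, so r ~= -3.3874 or r ~= -1.2792.
Neither value makes a denominator zero (r != -2, r != -5), so both are valid.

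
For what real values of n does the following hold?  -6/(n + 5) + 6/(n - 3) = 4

Multiply both sides by (n + 5)(n - 3):
-6(n - 3) + 6(n + 5) = 4(n + 5)(n - 3).
Expand and collect terms: 4n² + 8n - 108 = 0.
By the quadratic formula, n = (-8 ± √1792) / 8, so n ≈ 4.2915 or n ≈ -6.2915.
Neither value makes a denominator zero (n ≠ -5, n ≠ 3), so both are valid.

n = -6.2915 or n = 4.2915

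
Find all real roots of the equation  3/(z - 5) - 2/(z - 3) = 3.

z = 2.5252 or z = 5.8081

Multiply both sides by (z - 5)(z - 3):
3(z - 3) - 2(z - 5) = 3(z - 5)(z - 3).
Expand and collect terms: 3z² - 25z + 44 = 0.
By the quadratic formula, z = (25 ± √97) / 6, so z ≈ 5.8081 or z ≈ 2.5252.
Neither value makes a denominator zero (z ≠ 5, z ≠ 3), so both are valid.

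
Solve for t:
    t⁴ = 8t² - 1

t = -2.8059 or t = -0.3564 or t = 0.3564 or t = 2.8059

Let u = t². The equation becomes u² - 8u + 1 = 0.
By the quadratic formula, u = √(15) + 4 or u = 4 - √(15).
t² = √(15) + 4 gives t = ±√(√(15) + 4) ≈ ±2.8059.
t² = 4 - √(15) gives t = ±√(4 - √(15)) ≈ ±0.3564.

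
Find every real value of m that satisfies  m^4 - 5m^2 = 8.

m = -2.505 or m = 2.505

Let u = m^2. The equation becomes u^2 - 5u - 8 = 0.
By the quadratic formula, u = 5/2 + sqrt(57)/2 or u = 5/2 - sqrt(57)/2.
m^2 = 5/2 + sqrt(57)/2 gives m = +/-sqrt(5/2 + sqrt(57)/2) ~= +/-2.505.
m^2 = 5/2 - sqrt(57)/2 < 0 has no real solution.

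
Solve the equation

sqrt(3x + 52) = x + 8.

x = -1

Square both sides: 3x + 52 = (x + 8)^2.
Expand and rearrange: x^2 + 13x + 12 = 0.
Solving gives x = -1 or x = -12.
Check each candidate in the original equation:
  x = -1: sqrt(49) = 7, while x + 8 = 7 — valid.
  x = -12: sqrt(16) = 4, while x + 8 = -4 — extraneous.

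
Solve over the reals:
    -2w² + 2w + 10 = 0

Discriminant: (2)² − 4·(-2)·10 = 84.
Quadratic formula: w = (-2 ± √84) / (-4).
So w = 1/2 - √(21)/2 ≈ -1.7913 or w = 1/2 + √(21)/2 ≈ 2.7913.

w = -1.7913 or w = 2.7913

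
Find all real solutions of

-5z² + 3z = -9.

z = -1.0748 or z = 1.6748

Rearrange to standard form: -5z² + 3z + 9 = 0.
Discriminant: (3)² − 4·(-5)·9 = 189.
Quadratic formula: z = (-3 ± √189) / (-10).
So z = 3/10 - 3·√(21)/10 ≈ -1.0748 or z = 3/10 + 3·√(21)/10 ≈ 1.6748.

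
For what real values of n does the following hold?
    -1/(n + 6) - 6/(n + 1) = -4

Multiply both sides by (n + 6)(n + 1):
-(n + 1) - 6(n + 6) = -4(n + 6)(n + 1).
Expand and collect terms: -4n^2 - 21n + 13 = 0.
By the quadratic formula, n = (21 +/- sqrt(649)) / -8, so n ~= -5.8094 or n ~= 0.5594.
Neither value makes a denominator zero (n != -6, n != -1), so both are valid.

n = -5.8094 or n = 0.5594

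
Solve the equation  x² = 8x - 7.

x = 1 or x = 7

Bring every term to one side: x² - 8x + 7 = 0.
Factor: (x - 7)(x - 1) = 0.
So x = 7 or x = 1.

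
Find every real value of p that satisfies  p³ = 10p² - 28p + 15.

p = 0.6972 or p = 4.3028 or p = 5

Rearrange: p³ - 10p² + 28p - 15 = 0.
Possible rational roots are divisors of -15. Testing p = 5 gives 0, so (p - 5) is a factor.
Divide: p³ - 10p² + 28p - 15 = (p - 5)(p² - 5p + 3).
Apply the quadratic formula to p² - 5p + 3 = 0: p = (5 ± √13)/2, i.e. p ≈ 4.3028 or p ≈ 0.6972.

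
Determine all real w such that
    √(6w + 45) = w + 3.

w = 6

Square both sides: 6w + 45 = (w + 3)².
Expand and rearrange: w² - 36 = 0.
Solving gives w = 6 or w = -6.
Check each candidate in the original equation:
  w = 6: √(81) = 9, while w + 3 = 9 — valid.
  w = -6: √(9) = 3, while w + 3 = -3 — extraneous.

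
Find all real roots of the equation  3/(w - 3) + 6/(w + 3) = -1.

w = -10.6847 or w = 1.6847

Multiply both sides by (w - 3)(w + 3):
3(w + 3) + 6(w - 3) = -(w - 3)(w + 3).
Expand and collect terms: -w² - 9w + 18 = 0.
By the quadratic formula, w = (9 ± √153) / -2, so w ≈ -10.6847 or w ≈ 1.6847.
Neither value makes a denominator zero (w ≠ 3, w ≠ -3), so both are valid.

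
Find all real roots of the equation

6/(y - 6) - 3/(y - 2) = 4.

y = 1.4355 or y = 7.3145

Multiply both sides by (y - 6)(y - 2):
6(y - 2) - 3(y - 6) = 4(y - 6)(y - 2).
Expand and collect terms: 4y² - 35y + 42 = 0.
By the quadratic formula, y = (35 ± √553) / 8, so y ≈ 7.3145 or y ≈ 1.4355.
Neither value makes a denominator zero (y ≠ 6, y ≠ 2), so both are valid.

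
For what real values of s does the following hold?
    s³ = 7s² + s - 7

Rearrange: s³ - 7s² - s + 7 = 0.
Possible rational roots are divisors of 7. Testing s = 1 gives 0, so (s - 1) is a factor.
Divide: s³ - 7s² - s + 7 = (s - 1)(s² - 6s - 7).
Factor the quadratic: s = 7 or s = -1.

s = -1 or s = 1 or s = 7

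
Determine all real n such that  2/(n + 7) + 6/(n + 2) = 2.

n = -6.4051 or n = 1.4051

Multiply both sides by (n + 7)(n + 2):
2(n + 2) + 6(n + 7) = 2(n + 7)(n + 2).
Expand and collect terms: 2n^2 + 10n - 18 = 0.
By the quadratic formula, n = (-10 +/- sqrt(244)) / 4, so n ~= 1.4051 or n ~= -6.4051.
Neither value makes a denominator zero (n != -7, n != -2), so both are valid.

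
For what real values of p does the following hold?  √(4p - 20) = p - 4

p = 6

Square both sides: 4p - 20 = (p - 4)².
Expand and rearrange: p² - 12p + 36 = 0.
This gives the repeated root p = 6.
Check in the original equation:
  p = 6: √(4) = 2, while p - 4 = 2 — valid.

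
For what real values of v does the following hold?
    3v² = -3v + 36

Bring every term to one side: 3v² + 3v - 36 = 0.
Factor: 3(v + 4)(v - 3) = 0.
So v = -4 or v = 3.

v = -4 or v = 3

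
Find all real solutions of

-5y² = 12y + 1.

y = -2.3136 or y = -0.0864

Rearrange to standard form: -5y² - 12y - 1 = 0.
Discriminant: (-12)² − 4·(-5)·(-1) = 124.
Quadratic formula: y = (12 ± √124) / (-10).
So y = -6/5 - √(31)/5 ≈ -2.3136 or y = -6/5 + √(31)/5 ≈ -0.0864.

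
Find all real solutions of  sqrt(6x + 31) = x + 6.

x = -5 or x = -1

Square both sides: 6x + 31 = (x + 6)^2.
Expand and rearrange: x^2 + 6x + 5 = 0.
Solving gives x = -1 or x = -5.
Check each candidate in the original equation:
  x = -1: sqrt(25) = 5, while x + 6 = 5 — valid.
  x = -5: sqrt(1) = 1, while x + 6 = 1 — valid.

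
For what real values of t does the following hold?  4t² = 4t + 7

t = -0.9142 or t = 1.9142

Rearrange to standard form: 4t² - 4t - 7 = 0.
Discriminant: (-4)² − 4·4·(-7) = 128.
Quadratic formula: t = (4 ± √128) / 8.
So t = 1/2 + √(2) ≈ 1.9142 or t = 1/2 - √(2) ≈ -0.9142.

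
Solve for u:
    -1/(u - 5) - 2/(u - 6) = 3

u = 4.4226 or u = 5.5774

Multiply both sides by (u - 5)(u - 6):
-(u - 6) - 2(u - 5) = 3(u - 5)(u - 6).
Expand and collect terms: 3u² - 30u + 74 = 0.
By the quadratic formula, u = (30 ± √12) / 6, so u ≈ 5.5774 or u ≈ 4.4226.
Neither value makes a denominator zero (u ≠ 5, u ≠ 6), so both are valid.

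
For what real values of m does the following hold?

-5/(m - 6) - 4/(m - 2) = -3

Multiply both sides by (m - 6)(m - 2):
-5(m - 2) - 4(m - 6) = -3(m - 6)(m - 2).
Expand and collect terms: -3m^2 + 33m - 70 = 0.
By the quadratic formula, m = (-33 +/- sqrt(249)) / -6, so m ~= 2.87 or m ~= 8.13.
Neither value makes a denominator zero (m != 6, m != 2), so both are valid.

m = 2.87 or m = 8.13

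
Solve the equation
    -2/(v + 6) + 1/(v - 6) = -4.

v = -5.4889 or v = 5.7389

Multiply both sides by (v + 6)(v - 6):
-2(v - 6) + (v + 6) = -4(v + 6)(v - 6).
Expand and collect terms: -4v^2 + v + 126 = 0.
By the quadratic formula, v = (-1 +/- sqrt(2017)) / -8, so v ~= -5.4889 or v ~= 5.7389.
Neither value makes a denominator zero (v != -6, v != 6), so both are valid.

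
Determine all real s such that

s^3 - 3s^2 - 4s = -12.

Rearrange: s^3 - 3s^2 - 4s + 12 = 0.
Possible rational roots are divisors of 12. Testing s = 3 gives 0, so (s - 3) is a factor.
Divide: s^3 - 3s^2 - 4s + 12 = (s - 3)(s^2 - 4).
Factor the quadratic: s = 2 or s = -2.

s = -2 or s = 2 or s = 3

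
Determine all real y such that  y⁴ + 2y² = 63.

y = -2.6458 or y = 2.6458

Let u = y². The equation becomes u² + 2u - 63 = 0.
Factor: (u - 7)(u + 9) = 0, so u = 7 or u = -9.
y² = 7 gives y = ±√(7) ≈ ±2.6458.
y² = -9 < 0 has no real solution.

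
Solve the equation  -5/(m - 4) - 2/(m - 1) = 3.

Multiply both sides by (m - 4)(m - 1):
-5(m - 1) - 2(m - 4) = 3(m - 4)(m - 1).
Expand and collect terms: 3m² - 8m - 1 = 0.
By the quadratic formula, m = (8 ± √76) / 6, so m ≈ 2.7863 or m ≈ -0.1196.
Neither value makes a denominator zero (m ≠ 4, m ≠ 1), so both are valid.

m = -0.1196 or m = 2.7863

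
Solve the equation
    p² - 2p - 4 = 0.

Discriminant: (-2)² − 4·1·(-4) = 20.
Quadratic formula: p = (2 ± √20) / 2.
So p = 1 + √(5) ≈ 3.2361 or p = 1 - √(5) ≈ -1.2361.

p = -1.2361 or p = 3.2361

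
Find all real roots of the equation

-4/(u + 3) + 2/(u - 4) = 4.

u = -3.9408 or u = 4.4408

Multiply both sides by (u + 3)(u - 4):
-4(u - 4) + 2(u + 3) = 4(u + 3)(u - 4).
Expand and collect terms: 4u² - 2u - 70 = 0.
By the quadratic formula, u = (2 ± √1124) / 8, so u ≈ 4.4408 or u ≈ -3.9408.
Neither value makes a denominator zero (u ≠ -3, u ≠ 4), so both are valid.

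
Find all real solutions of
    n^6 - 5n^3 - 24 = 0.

Let u = n^3. The equation becomes u^2 - 5u - 24 = 0.
Factor: (u + 3)(u - 8) = 0, so u = -3 or u = 8.
n^3 = -3 gives n = -(3)^(1/3) ~= -1.4422.
n^3 = 8 gives n = 2.

n = -1.4422 or n = 2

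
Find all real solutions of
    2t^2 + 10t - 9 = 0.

Discriminant: (10)^2 - 4*2*(-9) = 172.
Quadratic formula: t = (-10 +/- sqrt(172)) / 4.
So t = -5/2 + sqrt(43)/2 ~= 0.7787 or t = -sqrt(43)/2 - 5/2 ~= -5.7787.

t = -5.7787 or t = 0.7787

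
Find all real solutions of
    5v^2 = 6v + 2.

v = -0.2718 or v = 1.4718

Rearrange to standard form: 5v^2 - 6v - 2 = 0.
Discriminant: (-6)^2 - 4*5*(-2) = 76.
Quadratic formula: v = (6 +/- sqrt(76)) / 10.
So v = 3/5 + sqrt(19)/5 ~= 1.4718 or v = 3/5 - sqrt(19)/5 ~= -0.2718.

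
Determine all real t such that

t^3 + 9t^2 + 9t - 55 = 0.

t = -5.873 or t = -5 or t = 1.873

Possible rational roots are divisors of -55. Testing t = -5 gives 0, so (t + 5) is a factor.
Divide: t^3 + 9t^2 + 9t - 55 = (t + 5)(t^2 + 4t - 11).
Apply the quadratic formula to t^2 + 4t - 11 = 0: t = (-4 +/- sqrt(60))/2, i.e. t ~= 1.873 or t ~= -5.873.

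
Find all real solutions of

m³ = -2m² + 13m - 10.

m = -5 or m = 1 or m = 2

Rearrange: m³ + 2m² - 13m + 10 = 0.
Possible rational roots are divisors of 10. Testing m = 1 gives 0, so (m - 1) is a factor.
Divide: m³ + 2m² - 13m + 10 = (m - 1)(m² + 3m - 10).
Factor the quadratic: m = 2 or m = -5.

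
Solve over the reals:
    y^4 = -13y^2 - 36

Let u = y^2. The equation becomes u^2 + 13u + 36 = 0.
Factor: (u + 9)(u + 4) = 0, so u = -9 or u = -4.
y^2 = -9 < 0 has no real solution.
y^2 = -4 < 0 has no real solution.

No real solutions.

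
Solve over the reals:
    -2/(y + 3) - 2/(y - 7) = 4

Multiply both sides by (y + 3)(y - 7):
-2(y - 7) - 2(y + 3) = 4(y + 3)(y - 7).
Expand and collect terms: 4y^2 - 12y - 92 = 0.
By the quadratic formula, y = (12 +/- sqrt(1616)) / 8, so y ~= 6.5249 or y ~= -3.5249.
Neither value makes a denominator zero (y != -3, y != 7), so both are valid.

y = -3.5249 or y = 6.5249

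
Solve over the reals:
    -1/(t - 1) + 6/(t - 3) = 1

Multiply both sides by (t - 1)(t - 3):
-(t - 3) + 6(t - 1) = (t - 1)(t - 3).
Expand and collect terms: t² - 9t + 6 = 0.
By the quadratic formula, t = (9 ± √57) / 2, so t ≈ 8.2749 or t ≈ 0.7251.
Neither value makes a denominator zero (t ≠ 1, t ≠ 3), so both are valid.

t = 0.7251 or t = 8.2749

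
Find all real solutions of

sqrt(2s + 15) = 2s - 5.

s = 5

Square both sides: 2s + 15 = (2s - 5)^2.
Expand and rearrange: 4s^2 - 22s + 10 = 0.
Solving gives s = 5 or s = 0.5.
Check each candidate in the original equation:
  s = 5: sqrt(25) = 5, while 2s - 5 = 5 — valid.
  s = 0.5: sqrt(16) = 4, while 2s - 5 = -4 — extraneous.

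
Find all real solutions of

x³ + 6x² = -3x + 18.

x = -4.3723 or x = -3 or x = 1.3723

Rearrange: x³ + 6x² + 3x - 18 = 0.
Possible rational roots are divisors of -18. Testing x = -3 gives 0, so (x + 3) is a factor.
Divide: x³ + 6x² + 3x - 18 = (x + 3)(x² + 3x - 6).
Apply the quadratic formula to x² + 3x - 6 = 0: x = (-3 ± √33)/2, i.e. x ≈ 1.3723 or x ≈ -4.3723.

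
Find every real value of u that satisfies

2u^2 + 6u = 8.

Bring every term to one side: 2u^2 + 6u - 8 = 0.
Factor: 2(u + 4)(u - 1) = 0.
So u = -4 or u = 1.

u = -4 or u = 1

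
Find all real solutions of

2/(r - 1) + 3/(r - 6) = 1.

Multiply both sides by (r - 1)(r - 6):
2(r - 6) + 3(r - 1) = (r - 1)(r - 6).
Expand and collect terms: r^2 - 12r + 21 = 0.
By the quadratic formula, r = (12 +/- sqrt(60)) / 2, so r ~= 9.873 or r ~= 2.127.
Neither value makes a denominator zero (r != 1, r != 6), so both are valid.

r = 2.127 or r = 9.873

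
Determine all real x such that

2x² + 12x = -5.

Rearrange to standard form: 2x² + 12x + 5 = 0.
Discriminant: (12)² − 4·2·5 = 104.
Quadratic formula: x = (-12 ± √104) / 4.
So x = -3 + √(26)/2 ≈ -0.4505 or x = -3 - √(26)/2 ≈ -5.5495.

x = -5.5495 or x = -0.4505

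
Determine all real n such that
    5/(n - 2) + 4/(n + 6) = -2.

n = -8.6161 or n = 0.1161

Multiply both sides by (n - 2)(n + 6):
5(n + 6) + 4(n - 2) = -2(n - 2)(n + 6).
Expand and collect terms: -2n^2 - 17n + 2 = 0.
By the quadratic formula, n = (17 +/- sqrt(305)) / -4, so n ~= -8.6161 or n ~= 0.1161.
Neither value makes a denominator zero (n != 2, n != -6), so both are valid.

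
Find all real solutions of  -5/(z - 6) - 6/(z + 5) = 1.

z = -13.124 or z = 3.124

Multiply both sides by (z - 6)(z + 5):
-5(z + 5) - 6(z - 6) = (z - 6)(z + 5).
Expand and collect terms: z^2 + 10z - 41 = 0.
By the quadratic formula, z = (-10 +/- sqrt(264)) / 2, so z ~= 3.124 or z ~= -13.124.
Neither value makes a denominator zero (z != 6, z != -5), so both are valid.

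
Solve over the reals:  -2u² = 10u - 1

Rearrange to standard form: -2u² - 10u + 1 = 0.
Discriminant: (-10)² − 4·(-2)·1 = 108.
Quadratic formula: u = (10 ± √108) / (-4).
So u = -3·√(3)/2 - 5/2 ≈ -5.0981 or u = -5/2 + 3·√(3)/2 ≈ 0.0981.

u = -5.0981 or u = 0.0981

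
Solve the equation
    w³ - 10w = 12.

Rearrange: w³ - 10w - 12 = 0.
Possible rational roots are divisors of -12. Testing w = -2 gives 0, so (w + 2) is a factor.
Divide: w³ - 10w - 12 = (w + 2)(w² - 2w - 6).
Apply the quadratic formula to w² - 2w - 6 = 0: w = (2 ± √28)/2, i.e. w ≈ 3.6458 or w ≈ -1.6458.

w = -2 or w = -1.6458 or w = 3.6458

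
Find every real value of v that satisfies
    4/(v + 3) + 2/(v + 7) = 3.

Multiply both sides by (v + 3)(v + 7):
4(v + 7) + 2(v + 3) = 3(v + 3)(v + 7).
Expand and collect terms: 3v² + 24v + 29 = 0.
By the quadratic formula, v = (-24 ± √228) / 6, so v ≈ -1.4834 or v ≈ -6.5166.
Neither value makes a denominator zero (v ≠ -3, v ≠ -7), so both are valid.

v = -6.5166 or v = -1.4834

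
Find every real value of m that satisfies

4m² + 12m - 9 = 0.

Discriminant: (12)² − 4·4·(-9) = 288.
Quadratic formula: m = (-12 ± √288) / 8.
So m = -3/2 + 3·√(2)/2 ≈ 0.6213 or m = -3·√(2)/2 - 3/2 ≈ -3.6213.

m = -3.6213 or m = 0.6213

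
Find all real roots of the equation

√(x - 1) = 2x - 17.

x = 10

Square both sides: x - 1 = (2x - 17)².
Expand and rearrange: 4x² - 69x + 290 = 0.
Solving gives x = 10 or x = 7.25.
Check each candidate in the original equation:
  x = 10: √(9) = 3, while 2x - 17 = 3 — valid.
  x = 7.25: √(6.25) = 2.5, while 2x - 17 = -2.5 — extraneous.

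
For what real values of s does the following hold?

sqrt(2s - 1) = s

s = 1

Square both sides: 2s - 1 = (s)^2.
Expand and rearrange: s^2 - 2s + 1 = 0.
This gives the repeated root s = 1.
Check in the original equation:
  s = 1: sqrt(1) = 1, while s = 1 — valid.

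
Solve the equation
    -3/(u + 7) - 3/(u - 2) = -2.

Multiply both sides by (u + 7)(u - 2):
-3(u - 2) - 3(u + 7) = -2(u + 7)(u - 2).
Expand and collect terms: -2u² - 4u + 43 = 0.
By the quadratic formula, u = (4 ± √360) / -4, so u ≈ -5.7434 or u ≈ 3.7434.
Neither value makes a denominator zero (u ≠ -7, u ≠ 2), so both are valid.

u = -5.7434 or u = 3.7434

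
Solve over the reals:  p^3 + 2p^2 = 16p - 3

p = -5.1926 or p = 0.1926 or p = 3

Rearrange: p^3 + 2p^2 - 16p + 3 = 0.
Possible rational roots are divisors of 3. Testing p = 3 gives 0, so (p - 3) is a factor.
Divide: p^3 + 2p^2 - 16p + 3 = (p - 3)(p^2 + 5p - 1).
Apply the quadratic formula to p^2 + 5p - 1 = 0: p = (-5 +/- sqrt(29))/2, i.e. p ~= 0.1926 or p ~= -5.1926.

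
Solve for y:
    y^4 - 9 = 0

y = -1.7321 or y = 1.7321

Let u = y^2. The equation becomes u^2 - 9 = 0.
Factor: (u + 3)(u - 3) = 0, so u = -3 or u = 3.
y^2 = -3 < 0 has no real solution.
y^2 = 3 gives y = +/-sqrt(3) ~= +/-1.7321.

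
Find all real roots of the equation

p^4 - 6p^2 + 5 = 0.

p = -2.2361 or p = -1 or p = 1 or p = 2.2361

Let u = p^2. The equation becomes u^2 - 6u + 5 = 0.
Factor: (u - 1)(u - 5) = 0, so u = 1 or u = 5.
p^2 = 1 gives p = +/-1.
p^2 = 5 gives p = +/-sqrt(5) ~= +/-2.2361.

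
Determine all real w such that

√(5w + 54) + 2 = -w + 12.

Isolate the radical: √(5w + 54) = -w + 10.
Square both sides: 5w + 54 = (-w + 10)².
Expand and rearrange: w² - 25w + 46 = 0.
Solving gives w = 23 or w = 2.
Check each candidate in the original equation:
  w = 23: √(169) = 13, while -w + 10 = -13 — extraneous.
  w = 2: √(64) = 8, while -w + 10 = 8 — valid.

w = 2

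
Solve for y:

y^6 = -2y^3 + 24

y = -1.8171 or y = 1.5874

Let u = y^3. The equation becomes u^2 + 2u - 24 = 0.
Factor: (u - 4)(u + 6) = 0, so u = 4 or u = -6.
y^3 = 4 gives y = (4)^(1/3) ~= 1.5874.
y^3 = -6 gives y = -(6)^(1/3) ~= -1.8171.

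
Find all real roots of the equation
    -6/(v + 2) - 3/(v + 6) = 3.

Multiply both sides by (v + 2)(v + 6):
-6(v + 6) - 3(v + 2) = 3(v + 2)(v + 6).
Expand and collect terms: 3v² + 33v + 78 = 0.
By the quadratic formula, v = (-33 ± √153) / 6, so v ≈ -3.4384 or v ≈ -7.5616.
Neither value makes a denominator zero (v ≠ -2, v ≠ -6), so both are valid.

v = -7.5616 or v = -3.4384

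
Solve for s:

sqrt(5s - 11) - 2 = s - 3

Isolate the radical: sqrt(5s - 11) = s - 1.
Square both sides: 5s - 11 = (s - 1)^2.
Expand and rearrange: s^2 - 7s + 12 = 0.
Solving gives s = 4 or s = 3.
Check each candidate in the original equation:
  s = 4: sqrt(9) = 3, while s - 1 = 3 — valid.
  s = 3: sqrt(4) = 2, while s - 1 = 2 — valid.

s = 3 or s = 4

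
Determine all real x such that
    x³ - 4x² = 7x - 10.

x = -2 or x = 1 or x = 5

Rearrange: x³ - 4x² - 7x + 10 = 0.
Possible rational roots are divisors of 10. Testing x = -2 gives 0, so (x + 2) is a factor.
Divide: x³ - 4x² - 7x + 10 = (x + 2)(x² - 6x + 5).
Factor the quadratic: x = 5 or x = 1.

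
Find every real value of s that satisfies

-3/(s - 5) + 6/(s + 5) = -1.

s = -10 or s = 7

Multiply both sides by (s - 5)(s + 5):
-3(s + 5) + 6(s - 5) = -(s - 5)(s + 5).
Expand and collect terms: -s^2 - 3s + 70 = 0.
Factor or apply the quadratic formula: s = -10 or s = 7.
Neither value makes a denominator zero (s != 5, s != -5), so both are valid.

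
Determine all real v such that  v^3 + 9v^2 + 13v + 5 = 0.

Possible rational roots are divisors of 5. Testing v = -1 gives 0, so (v + 1) is a factor.
Divide: v^3 + 9v^2 + 13v + 5 = (v + 1)(v^2 + 8v + 5).
Apply the quadratic formula to v^2 + 8v + 5 = 0: v = (-8 +/- sqrt(44))/2, i.e. v ~= -0.6834 or v ~= -7.3166.

v = -7.3166 or v = -1 or v = -0.6834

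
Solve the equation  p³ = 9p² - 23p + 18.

Rearrange: p³ - 9p² + 23p - 18 = 0.
Possible rational roots are divisors of -18. Testing p = 2 gives 0, so (p - 2) is a factor.
Divide: p³ - 9p² + 23p - 18 = (p - 2)(p² - 7p + 9).
Apply the quadratic formula to p² - 7p + 9 = 0: p = (7 ± √13)/2, i.e. p ≈ 5.3028 or p ≈ 1.6972.

p = 1.6972 or p = 2 or p = 5.3028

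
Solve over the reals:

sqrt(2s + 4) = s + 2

Square both sides: 2s + 4 = (s + 2)^2.
Expand and rearrange: s^2 + 2s = 0.
Solving gives s = 0 or s = -2.
Check each candidate in the original equation:
  s = 0: sqrt(4) = 2, while s + 2 = 2 — valid.
  s = -2: sqrt(0) = 0, while s + 2 = 0 — valid.

s = -2 or s = 0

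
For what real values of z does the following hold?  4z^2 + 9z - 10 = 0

z = -3.0655 or z = 0.8155

Discriminant: (9)^2 - 4*4*(-10) = 241.
Quadratic formula: z = (-9 +/- sqrt(241)) / 8.
So z = -9/8 + sqrt(241)/8 ~= 0.8155 or z = -sqrt(241)/8 - 9/8 ~= -3.0655.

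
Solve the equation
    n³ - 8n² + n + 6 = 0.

n = -0.772 or n = 1 or n = 7.772

Possible rational roots are divisors of 6. Testing n = 1 gives 0, so (n - 1) is a factor.
Divide: n³ - 8n² + n + 6 = (n - 1)(n² - 7n - 6).
Apply the quadratic formula to n² - 7n - 6 = 0: n = (7 ± √73)/2, i.e. n ≈ 7.772 or n ≈ -0.772.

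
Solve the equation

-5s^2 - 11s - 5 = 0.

s = -1.5583 or s = -0.6417

Discriminant: (-11)^2 - 4*(-5)*(-5) = 21.
Quadratic formula: s = (11 +/- sqrt(21)) / (-10).
So s = -11/10 - sqrt(21)/10 ~= -1.5583 or s = -11/10 + sqrt(21)/10 ~= -0.6417.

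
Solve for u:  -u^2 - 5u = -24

Bring every term to one side: -u^2 - 5u + 24 = 0.
Factor: -1(u - 3)(u + 8) = 0.
So u = 3 or u = -8.

u = -8 or u = 3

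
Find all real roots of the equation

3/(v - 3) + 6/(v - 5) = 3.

v = 3.4384 or v = 7.5616

Multiply both sides by (v - 3)(v - 5):
3(v - 5) + 6(v - 3) = 3(v - 3)(v - 5).
Expand and collect terms: 3v^2 - 33v + 78 = 0.
By the quadratic formula, v = (33 +/- sqrt(153)) / 6, so v ~= 7.5616 or v ~= 3.4384.
Neither value makes a denominator zero (v != 3, v != 5), so both are valid.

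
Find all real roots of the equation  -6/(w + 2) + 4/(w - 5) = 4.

w = -3.3394 or w = 5.8394

Multiply both sides by (w + 2)(w - 5):
-6(w - 5) + 4(w + 2) = 4(w + 2)(w - 5).
Expand and collect terms: 4w² - 10w - 78 = 0.
By the quadratic formula, w = (10 ± √1348) / 8, so w ≈ 5.8394 or w ≈ -3.3394.
Neither value makes a denominator zero (w ≠ -2, w ≠ 5), so both are valid.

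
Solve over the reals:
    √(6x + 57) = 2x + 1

x = 4

Square both sides: 6x + 57 = (2x + 1)².
Expand and rearrange: 4x² - 2x - 56 = 0.
Solving gives x = 4 or x = -3.5.
Check each candidate in the original equation:
  x = 4: √(81) = 9, while 2x + 1 = 9 — valid.
  x = -3.5: √(36) = 6, while 2x + 1 = -6 — extraneous.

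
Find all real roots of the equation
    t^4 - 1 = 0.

Let u = t^2. The equation becomes u^2 - 1 = 0.
Factor: (u + 1)(u - 1) = 0, so u = -1 or u = 1.
t^2 = -1 < 0 has no real solution.
t^2 = 1 gives t = +/-1.

t = -1 or t = 1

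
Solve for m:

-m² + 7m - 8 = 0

Discriminant: (7)² − 4·(-1)·(-8) = 17.
Quadratic formula: m = (-7 ± √17) / (-2).
So m = 7/2 - √(17)/2 ≈ 1.4384 or m = √(17)/2 + 7/2 ≈ 5.5616.

m = 1.4384 or m = 5.5616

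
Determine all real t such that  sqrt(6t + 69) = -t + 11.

t = 2

Square both sides: 6t + 69 = (-t + 11)^2.
Expand and rearrange: t^2 - 28t + 52 = 0.
Solving gives t = 26 or t = 2.
Check each candidate in the original equation:
  t = 26: sqrt(225) = 15, while -t + 11 = -15 — extraneous.
  t = 2: sqrt(81) = 9, while -t + 11 = 9 — valid.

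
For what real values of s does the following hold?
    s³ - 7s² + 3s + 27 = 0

s = -1.6056 or s = 3 or s = 5.6056

Possible rational roots are divisors of 27. Testing s = 3 gives 0, so (s - 3) is a factor.
Divide: s³ - 7s² + 3s + 27 = (s - 3)(s² - 4s - 9).
Apply the quadratic formula to s² - 4s - 9 = 0: s = (4 ± √52)/2, i.e. s ≈ 5.6056 or s ≈ -1.6056.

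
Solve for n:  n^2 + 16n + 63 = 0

n = -9 or n = -7

Factor: (n + 9)(n + 7) = 0.
So n = -9 or n = -7.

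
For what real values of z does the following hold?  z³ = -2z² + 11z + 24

z = -3 or z = -2.3723 or z = 3.3723

Rearrange: z³ + 2z² - 11z - 24 = 0.
Possible rational roots are divisors of -24. Testing z = -3 gives 0, so (z + 3) is a factor.
Divide: z³ + 2z² - 11z - 24 = (z + 3)(z² - z - 8).
Apply the quadratic formula to z² - z - 8 = 0: z = (1 ± √33)/2, i.e. z ≈ 3.3723 or z ≈ -2.3723.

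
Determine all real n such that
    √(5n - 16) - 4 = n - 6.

Isolate the radical: √(5n - 16) = n - 2.
Square both sides: 5n - 16 = (n - 2)².
Expand and rearrange: n² - 9n + 20 = 0.
Solving gives n = 5 or n = 4.
Check each candidate in the original equation:
  n = 5: √(9) = 3, while n - 2 = 3 — valid.
  n = 4: √(4) = 2, while n - 2 = 2 — valid.

n = 4 or n = 5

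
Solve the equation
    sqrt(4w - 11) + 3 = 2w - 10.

w = 9

Isolate the radical: sqrt(4w - 11) = 2w - 13.
Square both sides: 4w - 11 = (2w - 13)^2.
Expand and rearrange: 4w^2 - 56w + 180 = 0.
Solving gives w = 9 or w = 5.
Check each candidate in the original equation:
  w = 9: sqrt(25) = 5, while 2w - 13 = 5 — valid.
  w = 5: sqrt(9) = 3, while 2w - 13 = -3 — extraneous.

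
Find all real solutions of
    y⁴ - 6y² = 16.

Let u = y². The equation becomes u² - 6u - 16 = 0.
Factor: (u + 2)(u - 8) = 0, so u = -2 or u = 8.
y² = -2 < 0 has no real solution.
y² = 8 gives y = ±2·√(2) ≈ ±2.8284.

y = -2.8284 or y = 2.8284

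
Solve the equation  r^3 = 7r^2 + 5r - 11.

Rearrange: r^3 - 7r^2 - 5r + 11 = 0.
Possible rational roots are divisors of 11. Testing r = 1 gives 0, so (r - 1) is a factor.
Divide: r^3 - 7r^2 - 5r + 11 = (r - 1)(r^2 - 6r - 11).
Apply the quadratic formula to r^2 - 6r - 11 = 0: r = (6 +/- sqrt(80))/2, i.e. r ~= 7.4721 or r ~= -1.4721.

r = -1.4721 or r = 1 or r = 7.4721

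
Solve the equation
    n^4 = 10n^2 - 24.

Let u = n^2. The equation becomes u^2 - 10u + 24 = 0.
Factor: (u - 6)(u - 4) = 0, so u = 6 or u = 4.
n^2 = 6 gives n = +/-sqrt(6) ~= +/-2.4495.
n^2 = 4 gives n = +/-2.

n = -2.4495 or n = -2 or n = 2 or n = 2.4495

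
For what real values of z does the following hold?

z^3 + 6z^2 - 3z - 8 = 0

Possible rational roots are divisors of -8. Testing z = -1 gives 0, so (z + 1) is a factor.
Divide: z^3 + 6z^2 - 3z - 8 = (z + 1)(z^2 + 5z - 8).
Apply the quadratic formula to z^2 + 5z - 8 = 0: z = (-5 +/- sqrt(57))/2, i.e. z ~= 1.2749 or z ~= -6.2749.

z = -6.2749 or z = -1 or z = 1.2749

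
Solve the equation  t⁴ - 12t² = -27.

Let u = t². The equation becomes u² - 12u + 27 = 0.
Factor: (u - 3)(u - 9) = 0, so u = 3 or u = 9.
t² = 3 gives t = ±√(3) ≈ ±1.7321.
t² = 9 gives t = ±3.

t = -3 or t = -1.7321 or t = 1.7321 or t = 3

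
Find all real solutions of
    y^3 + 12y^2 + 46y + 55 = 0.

y = -5 or y = -4.618 or y = -2.382

Possible rational roots are divisors of 55. Testing y = -5 gives 0, so (y + 5) is a factor.
Divide: y^3 + 12y^2 + 46y + 55 = (y + 5)(y^2 + 7y + 11).
Apply the quadratic formula to y^2 + 7y + 11 = 0: y = (-7 +/- sqrt(5))/2, i.e. y ~= -2.382 or y ~= -4.618.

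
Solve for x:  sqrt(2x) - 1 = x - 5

Isolate the radical: sqrt(2x) = x - 4.
Square both sides: 2x = (x - 4)^2.
Expand and rearrange: x^2 - 10x + 16 = 0.
Solving gives x = 8 or x = 2.
Check each candidate in the original equation:
  x = 8: sqrt(16) = 4, while x - 4 = 4 — valid.
  x = 2: sqrt(4) = 2, while x - 4 = -2 — extraneous.

x = 8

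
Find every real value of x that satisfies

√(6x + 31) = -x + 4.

Square both sides: 6x + 31 = (-x + 4)².
Expand and rearrange: x² - 14x - 15 = 0.
Solving gives x = 15 or x = -1.
Check each candidate in the original equation:
  x = 15: √(121) = 11, while -x + 4 = -11 — extraneous.
  x = -1: √(25) = 5, while -x + 4 = 5 — valid.

x = -1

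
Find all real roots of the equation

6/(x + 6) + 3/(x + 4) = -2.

x = -10 or x = -4.5

Multiply both sides by (x + 6)(x + 4):
6(x + 4) + 3(x + 6) = -2(x + 6)(x + 4).
Expand and collect terms: -2x² - 29x - 90 = 0.
Factor or apply the quadratic formula: x = -10 or x = -4.5.
Neither value makes a denominator zero (x ≠ -6, x ≠ -4), so both are valid.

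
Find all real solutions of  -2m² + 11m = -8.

m = -0.6504 or m = 6.1504

Rearrange to standard form: -2m² + 11m + 8 = 0.
Discriminant: (11)² − 4·(-2)·8 = 185.
Quadratic formula: m = (-11 ± √185) / (-4).
So m = 11/4 - √(185)/4 ≈ -0.6504 or m = 11/4 + √(185)/4 ≈ 6.1504.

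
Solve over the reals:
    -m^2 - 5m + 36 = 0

m = -9 or m = 4

Factor: -1(m + 9)(m - 4) = 0.
So m = -9 or m = 4.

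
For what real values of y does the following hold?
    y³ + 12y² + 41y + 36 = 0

Possible rational roots are divisors of 36. Testing y = -4 gives 0, so (y + 4) is a factor.
Divide: y³ + 12y² + 41y + 36 = (y + 4)(y² + 8y + 9).
Apply the quadratic formula to y² + 8y + 9 = 0: y = (-8 ± √28)/2, i.e. y ≈ -1.3542 or y ≈ -6.6458.

y = -6.6458 or y = -4 or y = -1.3542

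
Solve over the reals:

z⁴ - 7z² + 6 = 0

Let u = z². The equation becomes u² - 7u + 6 = 0.
Factor: (u - 1)(u - 6) = 0, so u = 1 or u = 6.
z² = 1 gives z = ±1.
z² = 6 gives z = ±√(6) ≈ ±2.4495.

z = -2.4495 or z = -1 or z = 1 or z = 2.4495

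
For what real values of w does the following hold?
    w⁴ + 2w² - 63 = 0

w = -2.6458 or w = 2.6458

Let u = w². The equation becomes u² + 2u - 63 = 0.
Factor: (u - 7)(u + 9) = 0, so u = 7 or u = -9.
w² = 7 gives w = ±√(7) ≈ ±2.6458.
w² = -9 < 0 has no real solution.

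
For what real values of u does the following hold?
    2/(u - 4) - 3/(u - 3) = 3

Multiply both sides by (u - 4)(u - 3):
2(u - 3) - 3(u - 4) = 3(u - 4)(u - 3).
Expand and collect terms: 3u² - 20u + 30 = 0.
By the quadratic formula, u = (20 ± √40) / 6, so u ≈ 4.3874 or u ≈ 2.2792.
Neither value makes a denominator zero (u ≠ 4, u ≠ 3), so both are valid.

u = 2.2792 or u = 4.3874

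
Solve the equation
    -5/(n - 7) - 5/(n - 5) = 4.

n = 3.1492 or n = 6.3508

Multiply both sides by (n - 7)(n - 5):
-5(n - 5) - 5(n - 7) = 4(n - 7)(n - 5).
Expand and collect terms: 4n² - 38n + 80 = 0.
By the quadratic formula, n = (38 ± √164) / 8, so n ≈ 6.3508 or n ≈ 3.1492.
Neither value makes a denominator zero (n ≠ 7, n ≠ 5), so both are valid.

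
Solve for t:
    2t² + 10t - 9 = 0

Discriminant: (10)² − 4·2·(-9) = 172.
Quadratic formula: t = (-10 ± √172) / 4.
So t = -5/2 + √(43)/2 ≈ 0.7787 or t = -√(43)/2 - 5/2 ≈ -5.7787.

t = -5.7787 or t = 0.7787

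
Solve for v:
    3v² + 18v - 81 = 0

v = -9 or v = 3

Factor: 3(v - 3)(v + 9) = 0.
So v = 3 or v = -9.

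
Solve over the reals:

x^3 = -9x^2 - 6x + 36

x = -7.5826 or x = -3 or x = 1.5826

Rearrange: x^3 + 9x^2 + 6x - 36 = 0.
Possible rational roots are divisors of -36. Testing x = -3 gives 0, so (x + 3) is a factor.
Divide: x^3 + 9x^2 + 6x - 36 = (x + 3)(x^2 + 6x - 12).
Apply the quadratic formula to x^2 + 6x - 12 = 0: x = (-6 +/- sqrt(84))/2, i.e. x ~= 1.5826 or x ~= -7.5826.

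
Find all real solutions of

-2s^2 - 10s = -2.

Rearrange to standard form: -2s^2 - 10s + 2 = 0.
Discriminant: (-10)^2 - 4*(-2)*2 = 116.
Quadratic formula: s = (10 +/- sqrt(116)) / (-4).
So s = -sqrt(29)/2 - 5/2 ~= -5.1926 or s = -5/2 + sqrt(29)/2 ~= 0.1926.

s = -5.1926 or s = 0.1926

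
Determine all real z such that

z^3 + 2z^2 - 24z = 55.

Rearrange: z^3 + 2z^2 - 24z - 55 = 0.
Possible rational roots are divisors of -55. Testing z = 5 gives 0, so (z - 5) is a factor.
Divide: z^3 + 2z^2 - 24z - 55 = (z - 5)(z^2 + 7z + 11).
Apply the quadratic formula to z^2 + 7z + 11 = 0: z = (-7 +/- sqrt(5))/2, i.e. z ~= -2.382 or z ~= -4.618.

z = -4.618 or z = -2.382 or z = 5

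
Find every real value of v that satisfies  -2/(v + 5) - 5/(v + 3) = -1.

v = -4.5311 or v = 3.5311

Multiply both sides by (v + 5)(v + 3):
-2(v + 3) - 5(v + 5) = -(v + 5)(v + 3).
Expand and collect terms: -v² - v + 16 = 0.
By the quadratic formula, v = (1 ± √65) / -2, so v ≈ -4.5311 or v ≈ 3.5311.
Neither value makes a denominator zero (v ≠ -5, v ≠ -3), so both are valid.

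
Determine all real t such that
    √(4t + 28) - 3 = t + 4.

Isolate the radical: √(4t + 28) = t + 7.
Square both sides: 4t + 28 = (t + 7)².
Expand and rearrange: t² + 10t + 21 = 0.
Solving gives t = -3 or t = -7.
Check each candidate in the original equation:
  t = -3: √(16) = 4, while t + 7 = 4 — valid.
  t = -7: √(0) = 0, while t + 7 = 0 — valid.

t = -7 or t = -3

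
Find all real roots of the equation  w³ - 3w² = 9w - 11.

Rearrange: w³ - 3w² - 9w + 11 = 0.
Possible rational roots are divisors of 11. Testing w = 1 gives 0, so (w - 1) is a factor.
Divide: w³ - 3w² - 9w + 11 = (w - 1)(w² - 2w - 11).
Apply the quadratic formula to w² - 2w - 11 = 0: w = (2 ± √48)/2, i.e. w ≈ 4.4641 or w ≈ -2.4641.

w = -2.4641 or w = 1 or w = 4.4641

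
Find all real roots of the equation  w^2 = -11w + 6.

w = -11.5208 or w = 0.5208

Rearrange to standard form: w^2 + 11w - 6 = 0.
Discriminant: (11)^2 - 4*1*(-6) = 145.
Quadratic formula: w = (-11 +/- sqrt(145)) / 2.
So w = -11/2 + sqrt(145)/2 ~= 0.5208 or w = -sqrt(145)/2 - 11/2 ~= -11.5208.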